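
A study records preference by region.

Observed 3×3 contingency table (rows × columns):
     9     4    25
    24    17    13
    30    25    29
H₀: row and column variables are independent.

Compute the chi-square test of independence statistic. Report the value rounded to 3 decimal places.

test statistic = 17.967

Row totals [38, 54, 84], col totals [63, 46, 67], n=176
χ² = (9−13.60)²/13.60 + (4−9.93)²/9.93 + (25−14.47)²/14.47 + (24−19.33)²/19.33 + (17−14.11)²/14.11 + (13−20.56)²/20.56 + (30−30.07)²/30.07 + (25−21.95)²/21.95 + (29−31.98)²/31.98 = 17.9674
df = 4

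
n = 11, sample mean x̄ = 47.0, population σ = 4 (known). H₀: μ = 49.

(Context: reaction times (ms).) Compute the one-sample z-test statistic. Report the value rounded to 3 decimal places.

test statistic = -1.658

SE = σ/√n = 4/√11 = 1.2060
z = (x̄−μ₀)/SE = (47.0−49)/1.2060 = -1.6583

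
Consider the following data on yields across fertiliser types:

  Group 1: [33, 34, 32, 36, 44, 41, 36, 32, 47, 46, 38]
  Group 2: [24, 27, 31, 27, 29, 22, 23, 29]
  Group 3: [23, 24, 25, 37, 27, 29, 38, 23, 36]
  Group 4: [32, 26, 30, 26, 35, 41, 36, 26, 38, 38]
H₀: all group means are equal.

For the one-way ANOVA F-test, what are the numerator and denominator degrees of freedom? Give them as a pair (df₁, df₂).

degrees of freedom = [3, 34]

k = 4 groups, N = 38 total
df = (k−1, N−k) = (4−1, 38−4) = (3, 34)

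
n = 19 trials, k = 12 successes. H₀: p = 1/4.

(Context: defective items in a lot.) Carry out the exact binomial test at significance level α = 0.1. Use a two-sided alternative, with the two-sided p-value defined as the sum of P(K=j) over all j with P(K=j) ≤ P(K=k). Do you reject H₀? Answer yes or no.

Exact binomial: n=19, k=12, p₀=1/4=0.2500
P(X=j) = C(n,j)·p₀^j·(1−p₀)^(n−j); p = Σ P(X=j) over j with P(X=j) ≤ P(X=12)
p-value (two-sided) = 0.00048
At α=0.1: p < α → reject H₀

reject H₀: yes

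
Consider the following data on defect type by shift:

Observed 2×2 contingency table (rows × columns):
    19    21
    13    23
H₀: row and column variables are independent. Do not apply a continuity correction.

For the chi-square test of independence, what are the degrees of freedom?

degrees of freedom = 1

df = (r−1)(c−1) = (2−1)·(2−1) = 1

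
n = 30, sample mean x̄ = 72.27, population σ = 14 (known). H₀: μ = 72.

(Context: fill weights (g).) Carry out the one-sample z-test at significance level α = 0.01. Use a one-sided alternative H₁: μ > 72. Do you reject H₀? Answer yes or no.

reject H₀: no

SE = σ/√n = 14/√30 = 2.5560
z = (x̄−μ₀)/SE = (72.27−72)/2.5560 = 0.1056
p-value (one-sided, H₁ greater) = 0.45794
At α=0.01: p ≥ α → fail to reject H₀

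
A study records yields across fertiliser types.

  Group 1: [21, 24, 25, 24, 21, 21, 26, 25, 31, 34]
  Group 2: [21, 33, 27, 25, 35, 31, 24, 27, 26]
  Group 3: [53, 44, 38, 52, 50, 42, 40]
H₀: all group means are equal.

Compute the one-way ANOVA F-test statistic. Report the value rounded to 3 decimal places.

test statistic = 40.094

Group means [25.20, 27.67, 45.57], grand mean 31.538
SSB = Σnᵢ(x̄ᵢ−x̄)² = 1915.147; SSW = ΣΣ(x−x̄ᵢ)² = 549.314
MSB = 1915.147/2 = 957.5736; MSW = 549.314/23 = 23.8832
F = MSB/MSW = 40.0940
df = (2, 23)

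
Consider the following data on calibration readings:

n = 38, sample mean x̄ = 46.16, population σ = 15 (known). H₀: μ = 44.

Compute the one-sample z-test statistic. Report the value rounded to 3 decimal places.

test statistic = 0.888

SE = σ/√n = 15/√38 = 2.4333
z = (x̄−μ₀)/SE = (46.16−44)/2.4333 = 0.8877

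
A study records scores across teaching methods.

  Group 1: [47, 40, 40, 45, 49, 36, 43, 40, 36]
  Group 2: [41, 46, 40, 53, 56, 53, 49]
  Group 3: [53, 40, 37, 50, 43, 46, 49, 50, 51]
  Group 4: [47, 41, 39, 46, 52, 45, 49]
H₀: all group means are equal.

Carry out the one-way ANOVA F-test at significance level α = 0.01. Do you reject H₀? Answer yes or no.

Group means [41.78, 48.29, 46.56, 45.57], grand mean 45.375
SSB = Σnᵢ(x̄ᵢ−x̄)² = 188.579; SSW = ΣΣ(x−x̄ᵢ)² = 756.921
MSB = 188.579/3 = 62.8598; MSW = 756.921/28 = 27.0329
F = MSB/MSW = 2.3253
df = (3, 28)
p-value (upper-tail) = 0.09635
At α=0.01: p ≥ α → fail to reject H₀

reject H₀: no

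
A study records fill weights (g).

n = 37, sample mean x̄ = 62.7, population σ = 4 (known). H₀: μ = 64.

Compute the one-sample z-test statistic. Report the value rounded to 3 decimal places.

SE = σ/√n = 4/√37 = 0.6576
z = (x̄−μ₀)/SE = (62.7−64)/0.6576 = -1.9769

test statistic = -1.977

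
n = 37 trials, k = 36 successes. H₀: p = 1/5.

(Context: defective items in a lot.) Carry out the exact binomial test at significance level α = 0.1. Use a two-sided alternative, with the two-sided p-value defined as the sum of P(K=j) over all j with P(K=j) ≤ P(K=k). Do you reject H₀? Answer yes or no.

Exact binomial: n=37, k=36, p₀=1/5=0.2000
P(X=j) = C(n,j)·p₀^j·(1−p₀)^(n−j); p = Σ P(X=j) over j with P(X=j) ≤ P(X=36)
p-value (two-sided) = 0.00000
At α=0.1: p < α → reject H₀

reject H₀: yes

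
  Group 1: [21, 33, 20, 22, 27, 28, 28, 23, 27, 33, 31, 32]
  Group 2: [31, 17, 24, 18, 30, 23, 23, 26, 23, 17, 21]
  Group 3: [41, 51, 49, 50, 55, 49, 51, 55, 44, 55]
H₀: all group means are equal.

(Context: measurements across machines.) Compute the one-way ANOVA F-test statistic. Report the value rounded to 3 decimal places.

Group means [27.08, 23.00, 50.00], grand mean 32.667
SSB = Σnᵢ(x̄ᵢ−x̄)² = 4406.417; SSW = ΣΣ(x−x̄ᵢ)² = 660.917
MSB = 4406.417/2 = 2203.2083; MSW = 660.917/30 = 22.0306
F = MSB/MSW = 100.0069
df = (2, 30)

test statistic = 100.007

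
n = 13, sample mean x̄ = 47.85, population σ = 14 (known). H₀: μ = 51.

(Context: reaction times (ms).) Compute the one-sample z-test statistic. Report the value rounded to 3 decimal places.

SE = σ/√n = 14/√13 = 3.8829
z = (x̄−μ₀)/SE = (47.85−51)/3.8829 = -0.8112

test statistic = -0.811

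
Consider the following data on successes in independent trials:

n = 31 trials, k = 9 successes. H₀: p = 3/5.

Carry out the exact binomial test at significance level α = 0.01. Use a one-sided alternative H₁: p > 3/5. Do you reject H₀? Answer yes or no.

reject H₀: no

Exact binomial: n=31, k=9, p₀=3/5=0.6000
P(X≥9) from Σ C(n,i)·p₀^i·(1−p₀)^(n−i)
p-value (one-sided, H₁ greater) = 0.99988
At α=0.01: p ≥ α → fail to reject H₀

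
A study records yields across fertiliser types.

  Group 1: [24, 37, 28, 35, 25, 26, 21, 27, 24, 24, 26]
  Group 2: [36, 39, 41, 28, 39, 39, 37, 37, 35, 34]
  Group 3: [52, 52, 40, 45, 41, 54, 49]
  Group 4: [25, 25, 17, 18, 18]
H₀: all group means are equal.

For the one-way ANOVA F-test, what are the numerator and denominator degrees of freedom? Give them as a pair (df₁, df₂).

k = 4 groups, N = 33 total
df = (k−1, N−k) = (4−1, 33−4) = (3, 29)

degrees of freedom = [3, 29]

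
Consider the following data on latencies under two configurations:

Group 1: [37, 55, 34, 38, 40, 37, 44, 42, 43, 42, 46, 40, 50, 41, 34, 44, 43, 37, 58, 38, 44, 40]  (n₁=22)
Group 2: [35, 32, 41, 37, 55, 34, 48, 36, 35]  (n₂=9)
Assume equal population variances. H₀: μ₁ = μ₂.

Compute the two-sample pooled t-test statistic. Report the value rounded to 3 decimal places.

x̄₁=42.136, s₁=6.042, n₁=22
x̄₂=39.222, s₂=7.579, n₂=9
s_p² = [21·6.042² + 8·7.579²]/29 = 42.2809
SE = √(s_p²·(1/22+1/9)) = 2.5729
t = (42.136−39.222)/2.5729 = 1.1326
df = 29

test statistic = 1.133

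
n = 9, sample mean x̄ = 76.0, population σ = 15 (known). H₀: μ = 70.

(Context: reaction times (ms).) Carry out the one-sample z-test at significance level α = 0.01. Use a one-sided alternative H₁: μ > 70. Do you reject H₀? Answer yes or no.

SE = σ/√n = 15/√9 = 5.0000
z = (x̄−μ₀)/SE = (76.0−70)/5.0000 = 1.2000
p-value (one-sided, H₁ greater) = 0.11507
At α=0.01: p ≥ α → fail to reject H₀

reject H₀: no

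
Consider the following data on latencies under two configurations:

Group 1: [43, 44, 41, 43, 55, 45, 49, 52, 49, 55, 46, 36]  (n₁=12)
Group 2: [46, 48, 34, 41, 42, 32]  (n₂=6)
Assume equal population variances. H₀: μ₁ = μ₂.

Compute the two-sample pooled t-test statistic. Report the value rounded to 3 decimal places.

test statistic = 2.020

x̄₁=46.500, s₁=5.729, n₁=12
x̄₂=40.500, s₂=6.380, n₂=6
s_p² = [11·5.729² + 5·6.380²]/16 = 35.2812
SE = √(s_p²·(1/12+1/6)) = 2.9699
t = (46.500−40.500)/2.9699 = 2.0203
df = 16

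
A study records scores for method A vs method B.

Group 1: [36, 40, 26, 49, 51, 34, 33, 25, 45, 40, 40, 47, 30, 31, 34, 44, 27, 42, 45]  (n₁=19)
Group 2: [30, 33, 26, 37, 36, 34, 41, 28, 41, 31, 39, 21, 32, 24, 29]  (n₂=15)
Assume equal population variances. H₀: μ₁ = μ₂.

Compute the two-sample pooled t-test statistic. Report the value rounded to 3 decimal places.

x̄₁=37.842, s₁=7.960, n₁=19
x̄₂=32.133, s₂=6.022, n₂=15
s_p² = [18·7.960² + 14·6.022²]/32 = 51.5081
SE = √(s_p²·(1/19+1/15)) = 2.4789
t = (37.842−32.133)/2.4789 = 2.3030
df = 32

test statistic = 2.303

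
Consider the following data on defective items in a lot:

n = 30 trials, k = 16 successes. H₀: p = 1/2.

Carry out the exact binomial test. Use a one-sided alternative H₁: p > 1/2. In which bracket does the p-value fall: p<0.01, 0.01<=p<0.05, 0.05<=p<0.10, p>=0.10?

p-value bracket: p>=0.10

Exact binomial: n=30, k=16, p₀=1/2=0.5000
P(X≥16) from Σ C(n,i)·p₀^i·(1−p₀)^(n−i)
p-value (one-sided, H₁ greater) = 0.42777
→ bracket: p>=0.10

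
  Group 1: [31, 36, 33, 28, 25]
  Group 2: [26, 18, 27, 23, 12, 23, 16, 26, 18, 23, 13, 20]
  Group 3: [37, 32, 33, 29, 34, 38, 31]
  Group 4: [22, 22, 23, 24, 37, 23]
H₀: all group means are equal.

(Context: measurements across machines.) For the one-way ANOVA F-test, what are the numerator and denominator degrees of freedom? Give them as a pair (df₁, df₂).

k = 4 groups, N = 30 total
df = (k−1, N−k) = (4−1, 30−4) = (3, 26)

degrees of freedom = [3, 26]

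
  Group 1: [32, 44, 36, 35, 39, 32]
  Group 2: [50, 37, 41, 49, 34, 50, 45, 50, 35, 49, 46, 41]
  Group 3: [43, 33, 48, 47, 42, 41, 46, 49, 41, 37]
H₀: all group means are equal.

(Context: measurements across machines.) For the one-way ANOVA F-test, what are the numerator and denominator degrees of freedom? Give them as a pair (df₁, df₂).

degrees of freedom = [2, 25]

k = 3 groups, N = 28 total
df = (k−1, N−k) = (3−1, 28−3) = (2, 25)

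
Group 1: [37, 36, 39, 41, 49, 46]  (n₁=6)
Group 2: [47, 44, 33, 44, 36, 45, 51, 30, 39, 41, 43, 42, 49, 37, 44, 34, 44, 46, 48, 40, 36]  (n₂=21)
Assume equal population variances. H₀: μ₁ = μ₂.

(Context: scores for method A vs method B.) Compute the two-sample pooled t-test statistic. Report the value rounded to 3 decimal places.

x̄₁=41.333, s₁=5.164, n₁=6
x̄₂=41.571, s₂=5.609, n₂=21
s_p² = [5·5.164² + 20·5.609²]/25 = 30.4990
SE = √(s_p²·(1/6+1/21)) = 2.5565
t = (41.333−41.571)/2.5565 = -0.0931
df = 25

test statistic = -0.093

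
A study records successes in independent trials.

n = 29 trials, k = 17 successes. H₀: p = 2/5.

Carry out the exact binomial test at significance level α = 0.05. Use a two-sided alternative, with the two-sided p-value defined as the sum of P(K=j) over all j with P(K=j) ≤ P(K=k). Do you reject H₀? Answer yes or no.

Exact binomial: n=29, k=17, p₀=2/5=0.4000
P(X=j) = C(n,j)·p₀^j·(1−p₀)^(n−j); p = Σ P(X=j) over j with P(X=j) ≤ P(X=17)
p-value (two-sided) = 0.05621
At α=0.05: p ≥ α → fail to reject H₀

reject H₀: no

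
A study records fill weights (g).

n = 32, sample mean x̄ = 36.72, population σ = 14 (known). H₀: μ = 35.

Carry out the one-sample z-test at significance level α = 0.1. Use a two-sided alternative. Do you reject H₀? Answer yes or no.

SE = σ/√n = 14/√32 = 2.4749
z = (x̄−μ₀)/SE = (36.72−35)/2.4749 = 0.6950
p-value (two-sided) = 0.48706
At α=0.1: p ≥ α → fail to reject H₀

reject H₀: no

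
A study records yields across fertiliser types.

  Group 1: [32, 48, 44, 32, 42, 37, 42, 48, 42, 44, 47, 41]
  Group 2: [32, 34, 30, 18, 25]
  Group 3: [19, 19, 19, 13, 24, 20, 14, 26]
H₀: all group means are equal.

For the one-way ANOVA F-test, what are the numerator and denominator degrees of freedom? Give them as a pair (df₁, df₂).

degrees of freedom = [2, 22]

k = 3 groups, N = 25 total
df = (k−1, N−k) = (3−1, 25−3) = (2, 22)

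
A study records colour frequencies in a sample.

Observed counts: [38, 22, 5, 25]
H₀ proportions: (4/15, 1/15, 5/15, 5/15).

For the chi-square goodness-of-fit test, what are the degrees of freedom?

df = k − 1 = 4 − 1 = 3

degrees of freedom = 3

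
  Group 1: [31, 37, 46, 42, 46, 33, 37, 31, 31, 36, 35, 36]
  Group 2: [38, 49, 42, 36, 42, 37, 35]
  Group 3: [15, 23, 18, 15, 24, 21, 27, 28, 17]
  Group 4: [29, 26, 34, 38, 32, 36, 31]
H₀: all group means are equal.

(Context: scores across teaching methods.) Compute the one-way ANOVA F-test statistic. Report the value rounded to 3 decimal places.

Group means [36.75, 39.86, 20.89, 32.29], grand mean 32.400
SSB = Σnᵢ(x̄ᵢ−x̄)² = 1808.975; SSW = ΣΣ(x−x̄ᵢ)² = 755.425
MSB = 1808.975/3 = 602.9918; MSW = 755.425/31 = 24.3685
F = MSB/MSW = 24.7447
df = (3, 31)

test statistic = 24.745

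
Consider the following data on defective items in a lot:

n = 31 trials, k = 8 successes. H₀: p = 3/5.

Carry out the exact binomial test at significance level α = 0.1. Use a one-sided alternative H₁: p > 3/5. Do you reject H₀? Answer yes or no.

Exact binomial: n=31, k=8, p₀=3/5=0.6000
P(X≥8) from Σ C(n,i)·p₀^i·(1−p₀)^(n−i)
p-value (one-sided, H₁ greater) = 0.99997
At α=0.1: p ≥ α → fail to reject H₀

reject H₀: no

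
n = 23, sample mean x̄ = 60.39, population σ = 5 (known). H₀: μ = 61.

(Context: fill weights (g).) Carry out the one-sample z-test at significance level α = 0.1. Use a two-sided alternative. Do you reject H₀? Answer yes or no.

SE = σ/√n = 5/√23 = 1.0426
z = (x̄−μ₀)/SE = (60.39−61)/1.0426 = -0.5851
p-value (two-sided) = 0.55849
At α=0.1: p ≥ α → fail to reject H₀

reject H₀: no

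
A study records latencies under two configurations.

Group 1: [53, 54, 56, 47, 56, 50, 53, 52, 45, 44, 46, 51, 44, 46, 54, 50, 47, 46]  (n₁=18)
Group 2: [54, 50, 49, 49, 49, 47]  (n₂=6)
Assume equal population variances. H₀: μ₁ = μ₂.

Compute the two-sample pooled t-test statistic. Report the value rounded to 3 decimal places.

x̄₁=49.667, s₁=4.116, n₁=18
x̄₂=49.667, s₂=2.338, n₂=6
s_p² = [17·4.116² + 5·2.338²]/22 = 14.3333
SE = √(s_p²·(1/18+1/6)) = 1.7847
t = (49.667−49.667)/1.7847 = 0.0000
df = 22

test statistic = 0.000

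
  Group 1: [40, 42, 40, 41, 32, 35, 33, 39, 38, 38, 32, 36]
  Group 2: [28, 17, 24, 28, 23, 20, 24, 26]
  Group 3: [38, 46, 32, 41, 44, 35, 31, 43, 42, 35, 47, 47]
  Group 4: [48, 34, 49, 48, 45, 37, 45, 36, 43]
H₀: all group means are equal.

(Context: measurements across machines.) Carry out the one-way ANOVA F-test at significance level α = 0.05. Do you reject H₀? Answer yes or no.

Group means [37.17, 23.75, 40.08, 42.78], grand mean 36.634
SSB = Σnᵢ(x̄ᵢ−x̄)² = 1813.873; SSW = ΣΣ(x−x̄ᵢ)² = 859.639
MSB = 1813.873/3 = 604.6244; MSW = 859.639/37 = 23.2335
F = MSB/MSW = 26.0238
df = (3, 37)
p-value (upper-tail) = 0.00000
At α=0.05: p < α → reject H₀

reject H₀: yes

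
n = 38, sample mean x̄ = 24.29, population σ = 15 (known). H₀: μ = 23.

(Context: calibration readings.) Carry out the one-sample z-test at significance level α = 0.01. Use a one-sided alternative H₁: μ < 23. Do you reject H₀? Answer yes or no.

SE = σ/√n = 15/√38 = 2.4333
z = (x̄−μ₀)/SE = (24.29−23)/2.4333 = 0.5301
p-value (one-sided, H₁ less) = 0.70199
At α=0.01: p ≥ α → fail to reject H₀

reject H₀: no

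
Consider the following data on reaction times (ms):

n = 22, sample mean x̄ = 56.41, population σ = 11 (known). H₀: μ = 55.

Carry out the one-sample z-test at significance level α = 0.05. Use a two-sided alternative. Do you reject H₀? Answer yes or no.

SE = σ/√n = 11/√22 = 2.3452
z = (x̄−μ₀)/SE = (56.41−55)/2.3452 = 0.6012
p-value (two-sided) = 0.54769
At α=0.05: p ≥ α → fail to reject H₀

reject H₀: no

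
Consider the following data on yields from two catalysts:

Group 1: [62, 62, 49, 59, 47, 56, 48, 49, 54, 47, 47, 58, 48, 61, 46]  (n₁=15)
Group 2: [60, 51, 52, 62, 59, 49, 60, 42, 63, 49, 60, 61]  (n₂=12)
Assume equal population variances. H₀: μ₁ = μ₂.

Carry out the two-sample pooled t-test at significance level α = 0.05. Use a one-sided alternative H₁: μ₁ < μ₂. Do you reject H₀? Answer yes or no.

reject H₀: no

x̄₁=52.867, s₁=6.186, n₁=15
x̄₂=55.667, s₂=6.746, n₂=12
s_p² = [14·6.186² + 11·6.746²]/25 = 41.4560
SE = √(s_p²·(1/15+1/12)) = 2.4937
t = (52.867−55.667)/2.4937 = -1.1228
df = 25
p-value (one-sided, H₁ less) = 0.13609
At α=0.05: p ≥ α → fail to reject H₀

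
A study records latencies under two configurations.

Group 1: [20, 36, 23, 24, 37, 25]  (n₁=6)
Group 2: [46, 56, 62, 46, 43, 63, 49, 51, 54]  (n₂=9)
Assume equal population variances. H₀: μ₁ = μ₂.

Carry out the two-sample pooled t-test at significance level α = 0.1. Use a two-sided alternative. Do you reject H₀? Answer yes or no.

reject H₀: yes

x̄₁=27.500, s₁=7.176, n₁=6
x̄₂=52.222, s₂=7.102, n₂=9
s_p² = [5·7.176² + 8·7.102²]/13 = 50.8504
SE = √(s_p²·(1/6+1/9)) = 3.7583
t = (27.500−52.222)/3.7583 = -6.5780
df = 13
p-value (two-sided) = 0.00002
At α=0.1: p < α → reject H₀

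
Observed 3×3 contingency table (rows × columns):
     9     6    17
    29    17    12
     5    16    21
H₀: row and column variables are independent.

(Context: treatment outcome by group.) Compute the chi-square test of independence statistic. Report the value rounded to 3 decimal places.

test statistic = 21.529

Row totals [32, 58, 42], col totals [43, 39, 50], n=132
χ² = (9−10.42)²/10.42 + (6−9.45)²/9.45 + (17−12.12)²/12.12 + (29−18.89)²/18.89 + (17−17.14)²/17.14 + (12−21.97)²/21.97 + (5−13.68)²/13.68 + (16−12.41)²/12.41 + (21−15.91)²/15.91 = 21.5287
df = 4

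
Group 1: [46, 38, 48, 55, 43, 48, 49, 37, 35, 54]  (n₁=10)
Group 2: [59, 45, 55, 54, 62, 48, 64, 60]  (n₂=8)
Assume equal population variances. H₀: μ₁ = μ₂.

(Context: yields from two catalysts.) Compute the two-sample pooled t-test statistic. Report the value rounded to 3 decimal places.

x̄₁=45.300, s₁=6.929, n₁=10
x̄₂=55.875, s₂=6.707, n₂=8
s_p² = [9·6.929² + 7·6.707²]/16 = 46.6859
SE = √(s_p²·(1/10+1/8)) = 3.2410
t = (45.300−55.875)/3.2410 = -3.2628
df = 16

test statistic = -3.263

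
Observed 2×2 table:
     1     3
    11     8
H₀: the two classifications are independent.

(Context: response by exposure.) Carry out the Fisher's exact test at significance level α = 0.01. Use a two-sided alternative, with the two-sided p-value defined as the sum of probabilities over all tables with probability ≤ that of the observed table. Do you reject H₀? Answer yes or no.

Margins: r₁=4, r₂=19, c₁=12, c₂=11, n=23
p_obs = C(4,1)·C(19,11)/C(23,12); sum pmf over tables with pmf ≤ p_obs
p-value (two-sided) = 0.31677
At α=0.01: p ≥ α → fail to reject H₀

reject H₀: no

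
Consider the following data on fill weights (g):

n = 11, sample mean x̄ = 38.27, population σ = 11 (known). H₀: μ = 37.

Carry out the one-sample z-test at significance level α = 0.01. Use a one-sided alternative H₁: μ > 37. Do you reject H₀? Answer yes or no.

reject H₀: no

SE = σ/√n = 11/√11 = 3.3166
z = (x̄−μ₀)/SE = (38.27−37)/3.3166 = 0.3829
p-value (one-sided, H₁ greater) = 0.35089
At α=0.01: p ≥ α → fail to reject H₀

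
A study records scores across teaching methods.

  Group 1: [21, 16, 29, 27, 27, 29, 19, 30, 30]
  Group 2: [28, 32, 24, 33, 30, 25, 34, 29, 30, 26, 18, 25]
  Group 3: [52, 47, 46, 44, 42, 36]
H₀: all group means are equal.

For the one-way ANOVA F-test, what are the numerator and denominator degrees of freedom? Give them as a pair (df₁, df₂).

degrees of freedom = [2, 24]

k = 3 groups, N = 27 total
df = (k−1, N−k) = (3−1, 27−3) = (2, 24)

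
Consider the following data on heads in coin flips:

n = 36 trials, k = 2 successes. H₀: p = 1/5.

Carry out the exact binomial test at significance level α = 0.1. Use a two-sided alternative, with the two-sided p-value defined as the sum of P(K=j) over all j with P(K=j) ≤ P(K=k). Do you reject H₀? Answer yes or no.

reject H₀: yes

Exact binomial: n=36, k=2, p₀=1/5=0.2000
P(X=j) = C(n,j)·p₀^j·(1−p₀)^(n−j); p = Σ P(X=j) over j with P(X=j) ≤ P(X=2)
p-value (two-sided) = 0.03424
At α=0.1: p < α → reject H₀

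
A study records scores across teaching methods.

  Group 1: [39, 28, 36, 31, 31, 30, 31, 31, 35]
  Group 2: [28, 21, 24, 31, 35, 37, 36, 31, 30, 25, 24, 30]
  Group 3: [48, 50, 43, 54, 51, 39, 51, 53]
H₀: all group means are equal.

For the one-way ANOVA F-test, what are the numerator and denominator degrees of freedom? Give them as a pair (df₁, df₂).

k = 3 groups, N = 29 total
df = (k−1, N−k) = (3−1, 29−3) = (2, 26)

degrees of freedom = [2, 26]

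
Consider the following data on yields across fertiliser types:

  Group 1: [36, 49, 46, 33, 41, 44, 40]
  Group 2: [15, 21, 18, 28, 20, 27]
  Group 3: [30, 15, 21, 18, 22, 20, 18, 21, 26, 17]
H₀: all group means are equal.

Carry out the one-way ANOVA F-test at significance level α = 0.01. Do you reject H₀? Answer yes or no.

Group means [41.29, 21.50, 20.80], grand mean 27.217
SSB = Σnᵢ(x̄ᵢ−x̄)² = 1993.384; SSW = ΣΣ(x−x̄ᵢ)² = 494.529
MSB = 1993.384/2 = 996.6922; MSW = 494.529/20 = 24.7264
F = MSB/MSW = 40.3088
df = (2, 20)
p-value (upper-tail) = 0.00000
At α=0.01: p < α → reject H₀

reject H₀: yes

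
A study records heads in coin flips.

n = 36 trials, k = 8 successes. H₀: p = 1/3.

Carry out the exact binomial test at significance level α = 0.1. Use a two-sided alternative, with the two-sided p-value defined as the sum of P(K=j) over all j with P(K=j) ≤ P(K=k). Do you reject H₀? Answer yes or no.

Exact binomial: n=36, k=8, p₀=1/3=0.3333
P(X=j) = C(n,j)·p₀^j·(1−p₀)^(n−j); p = Σ P(X=j) over j with P(X=j) ≤ P(X=8)
p-value (two-sided) = 0.21491
At α=0.1: p ≥ α → fail to reject H₀

reject H₀: no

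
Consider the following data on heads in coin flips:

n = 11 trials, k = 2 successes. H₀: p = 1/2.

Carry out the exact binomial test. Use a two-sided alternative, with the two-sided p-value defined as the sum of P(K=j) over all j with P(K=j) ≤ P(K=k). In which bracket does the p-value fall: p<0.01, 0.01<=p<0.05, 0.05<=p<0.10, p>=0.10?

p-value bracket: 0.05<=p<0.10

Exact binomial: n=11, k=2, p₀=1/2=0.5000
P(X=j) = C(n,j)·p₀^j·(1−p₀)^(n−j); p = Σ P(X=j) over j with P(X=j) ≤ P(X=2)
p-value (two-sided) = 0.06543
→ bracket: 0.05<=p<0.10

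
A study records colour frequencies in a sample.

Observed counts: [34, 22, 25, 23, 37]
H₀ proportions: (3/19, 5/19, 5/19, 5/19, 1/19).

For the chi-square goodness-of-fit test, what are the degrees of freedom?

df = k − 1 = 5 − 1 = 4

degrees of freedom = 4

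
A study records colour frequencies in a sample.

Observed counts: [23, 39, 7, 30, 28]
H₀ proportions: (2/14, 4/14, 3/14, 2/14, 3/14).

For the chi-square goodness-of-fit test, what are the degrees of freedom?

degrees of freedom = 4

df = k − 1 = 5 − 1 = 4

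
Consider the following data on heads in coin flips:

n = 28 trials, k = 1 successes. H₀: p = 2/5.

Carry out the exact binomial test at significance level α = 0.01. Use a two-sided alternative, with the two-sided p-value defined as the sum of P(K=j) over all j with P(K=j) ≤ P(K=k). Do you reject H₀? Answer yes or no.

reject H₀: yes

Exact binomial: n=28, k=1, p₀=2/5=0.4000
P(X=j) = C(n,j)·p₀^j·(1−p₀)^(n−j); p = Σ P(X=j) over j with P(X=j) ≤ P(X=1)
p-value (two-sided) = 0.00002
At α=0.01: p < α → reject H₀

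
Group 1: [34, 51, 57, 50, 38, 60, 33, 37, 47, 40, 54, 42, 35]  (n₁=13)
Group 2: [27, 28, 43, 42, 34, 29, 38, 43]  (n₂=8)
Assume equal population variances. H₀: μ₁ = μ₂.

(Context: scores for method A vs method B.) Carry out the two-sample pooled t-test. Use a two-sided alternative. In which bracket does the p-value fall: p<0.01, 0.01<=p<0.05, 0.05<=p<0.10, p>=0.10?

p-value bracket: 0.01<=p<0.05

x̄₁=44.462, s₁=9.234, n₁=13
x̄₂=35.500, s₂=6.908, n₂=8
s_p² = [12·9.234² + 7·6.908²]/19 = 71.4332
SE = √(s_p²·(1/13+1/8)) = 3.7979
t = (44.462−35.500)/3.7979 = 2.3596
df = 19
p-value (two-sided) = 0.02915
→ bracket: 0.01<=p<0.05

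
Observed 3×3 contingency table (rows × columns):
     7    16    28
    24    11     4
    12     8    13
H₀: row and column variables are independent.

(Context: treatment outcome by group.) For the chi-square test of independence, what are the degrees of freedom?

df = (r−1)(c−1) = (3−1)·(3−1) = 4

degrees of freedom = 4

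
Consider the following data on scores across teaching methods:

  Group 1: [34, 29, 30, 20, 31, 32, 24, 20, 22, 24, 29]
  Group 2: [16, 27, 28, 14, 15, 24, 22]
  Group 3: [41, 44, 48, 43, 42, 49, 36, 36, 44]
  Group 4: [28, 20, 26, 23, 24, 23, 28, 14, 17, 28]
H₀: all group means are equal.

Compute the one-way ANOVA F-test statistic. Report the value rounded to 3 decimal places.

Group means [26.82, 20.86, 42.56, 23.10], grand mean 28.514
SSB = Σnᵢ(x̄ᵢ−x̄)² = 2509.628; SSW = ΣΣ(x−x̄ᵢ)² = 827.616
MSB = 2509.628/3 = 836.5425; MSW = 827.616/33 = 25.0793
F = MSB/MSW = 33.3559
df = (3, 33)

test statistic = 33.356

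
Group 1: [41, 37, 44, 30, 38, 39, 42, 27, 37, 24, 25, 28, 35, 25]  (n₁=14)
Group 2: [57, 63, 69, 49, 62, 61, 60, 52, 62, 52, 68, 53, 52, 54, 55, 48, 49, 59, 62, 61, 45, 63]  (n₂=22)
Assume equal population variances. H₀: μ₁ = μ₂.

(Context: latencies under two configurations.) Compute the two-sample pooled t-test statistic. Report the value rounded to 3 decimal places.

test statistic = -10.131

x̄₁=33.714, s₁=6.988, n₁=14
x̄₂=57.091, s₂=6.597, n₂=22
s_p² = [13·6.988² + 21·6.597²]/34 = 45.5493
SE = √(s_p²·(1/14+1/22)) = 2.3074
t = (33.714−57.091)/2.3074 = -10.1313
df = 34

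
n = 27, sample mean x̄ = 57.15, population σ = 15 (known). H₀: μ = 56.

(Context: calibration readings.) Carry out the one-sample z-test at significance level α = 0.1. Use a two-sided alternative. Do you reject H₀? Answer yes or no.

SE = σ/√n = 15/√27 = 2.8868
z = (x̄−μ₀)/SE = (57.15−56)/2.8868 = 0.3984
p-value (two-sided) = 0.69036
At α=0.1: p ≥ α → fail to reject H₀

reject H₀: no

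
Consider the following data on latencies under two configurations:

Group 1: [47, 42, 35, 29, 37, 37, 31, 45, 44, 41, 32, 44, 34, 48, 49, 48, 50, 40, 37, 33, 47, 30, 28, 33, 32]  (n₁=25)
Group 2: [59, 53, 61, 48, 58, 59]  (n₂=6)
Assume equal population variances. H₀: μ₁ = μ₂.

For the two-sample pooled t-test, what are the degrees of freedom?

df = n₁ + n₂ − 2 = 25 + 6 − 2 = 29

degrees of freedom = 29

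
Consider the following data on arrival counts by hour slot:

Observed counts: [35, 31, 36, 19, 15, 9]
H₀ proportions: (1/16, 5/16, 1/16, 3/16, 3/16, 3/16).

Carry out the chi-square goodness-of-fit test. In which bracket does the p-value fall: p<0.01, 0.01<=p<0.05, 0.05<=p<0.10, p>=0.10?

n = 145; E_i = n·p_i = [9.06, 45.31, 9.06, 27.19, 27.19, 27.19]
χ² = (35−9.06)²/9.06 + (31−45.31)²/45.31 + (36−9.06)²/9.06 + (19−27.19)²/27.19 + (15−27.19)²/27.19 + (9−27.19)²/27.19 = 178.9209
df = 5
p-value (upper-tail) = 0.00000
→ bracket: p<0.01

p-value bracket: p<0.01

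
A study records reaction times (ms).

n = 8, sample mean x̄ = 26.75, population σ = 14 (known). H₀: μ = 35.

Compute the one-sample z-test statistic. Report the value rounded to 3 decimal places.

test statistic = -1.667

SE = σ/√n = 14/√8 = 4.9497
z = (x̄−μ₀)/SE = (26.75−35)/4.9497 = -1.6668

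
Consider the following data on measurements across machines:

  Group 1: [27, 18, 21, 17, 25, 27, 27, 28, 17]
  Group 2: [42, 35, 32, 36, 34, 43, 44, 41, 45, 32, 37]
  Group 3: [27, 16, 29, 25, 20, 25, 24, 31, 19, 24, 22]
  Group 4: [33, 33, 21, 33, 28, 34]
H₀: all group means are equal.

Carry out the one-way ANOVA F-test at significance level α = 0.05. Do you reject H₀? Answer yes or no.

reject H₀: yes

Group means [23.00, 38.27, 23.82, 30.33], grand mean 28.973
SSB = Σnᵢ(x̄ᵢ−x̄)² = 1575.821; SSW = ΣΣ(x−x̄ᵢ)² = 735.152
MSB = 1575.821/3 = 525.2738; MSW = 735.152/33 = 22.2773
F = MSB/MSW = 23.5789
df = (3, 33)
p-value (upper-tail) = 0.00000
At α=0.05: p < α → reject H₀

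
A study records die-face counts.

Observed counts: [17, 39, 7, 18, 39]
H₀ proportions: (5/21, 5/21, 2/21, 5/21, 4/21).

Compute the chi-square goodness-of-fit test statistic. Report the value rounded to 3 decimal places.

n = 120; E_i = n·p_i = [28.57, 28.57, 11.43, 28.57, 22.86]
χ² = (17−28.57)²/28.57 + (39−28.57)²/28.57 + (7−11.43)²/11.43 + (18−28.57)²/28.57 + (39−22.86)²/22.86 = 25.5213
df = 4

test statistic = 25.521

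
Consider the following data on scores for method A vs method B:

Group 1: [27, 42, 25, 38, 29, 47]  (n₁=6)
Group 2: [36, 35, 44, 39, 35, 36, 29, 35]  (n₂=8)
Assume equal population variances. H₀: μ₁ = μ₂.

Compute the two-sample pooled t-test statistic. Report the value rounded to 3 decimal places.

test statistic = -0.408

x̄₁=34.667, s₁=8.959, n₁=6
x̄₂=36.125, s₂=4.224, n₂=8
s_p² = [5·8.959² + 7·4.224²]/12 = 43.8507
SE = √(s_p²·(1/6+1/8)) = 3.5763
t = (34.667−36.125)/3.5763 = -0.4078
df = 12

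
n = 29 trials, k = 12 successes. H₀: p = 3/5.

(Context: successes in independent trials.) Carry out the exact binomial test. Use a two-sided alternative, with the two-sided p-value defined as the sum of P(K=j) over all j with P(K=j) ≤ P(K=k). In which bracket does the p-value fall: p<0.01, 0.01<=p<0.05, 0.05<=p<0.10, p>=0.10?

Exact binomial: n=29, k=12, p₀=3/5=0.6000
P(X=j) = C(n,j)·p₀^j·(1−p₀)^(n−j); p = Σ P(X=j) over j with P(X=j) ≤ P(X=12)
p-value (two-sided) = 0.05621
→ bracket: 0.05<=p<0.10

p-value bracket: 0.05<=p<0.10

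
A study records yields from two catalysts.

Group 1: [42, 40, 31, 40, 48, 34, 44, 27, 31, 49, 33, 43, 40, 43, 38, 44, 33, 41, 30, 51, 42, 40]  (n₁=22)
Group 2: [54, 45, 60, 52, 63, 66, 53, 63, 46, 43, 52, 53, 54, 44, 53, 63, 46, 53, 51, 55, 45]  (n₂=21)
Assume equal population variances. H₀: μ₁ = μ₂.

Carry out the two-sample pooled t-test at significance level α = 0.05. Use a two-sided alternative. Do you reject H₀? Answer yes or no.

x̄₁=39.273, s₁=6.482, n₁=22
x̄₂=53.048, s₂=6.845, n₂=21
s_p² = [21·6.482² + 20·6.845²]/41 = 44.3736
SE = √(s_p²·(1/22+1/21)) = 2.0322
t = (39.273−53.048)/2.0322 = -6.7782
df = 41
p-value (two-sided) = 0.00000
At α=0.05: p < α → reject H₀

reject H₀: yes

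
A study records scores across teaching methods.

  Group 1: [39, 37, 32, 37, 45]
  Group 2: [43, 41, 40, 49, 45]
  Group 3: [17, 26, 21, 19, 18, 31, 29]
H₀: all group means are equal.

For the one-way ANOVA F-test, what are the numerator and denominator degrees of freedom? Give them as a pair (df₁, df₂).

k = 3 groups, N = 17 total
df = (k−1, N−k) = (3−1, 17−3) = (2, 14)

degrees of freedom = [2, 14]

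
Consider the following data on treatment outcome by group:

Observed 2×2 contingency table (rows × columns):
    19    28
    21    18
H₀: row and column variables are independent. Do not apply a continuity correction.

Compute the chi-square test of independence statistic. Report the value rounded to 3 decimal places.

Row totals [47, 39], col totals [40, 46], n=86
χ² = (19−21.86)²/21.86 + (28−25.14)²/25.14 + (21−18.14)²/18.14 + (18−20.86)²/20.86 = 1.5431
df = 1

test statistic = 1.543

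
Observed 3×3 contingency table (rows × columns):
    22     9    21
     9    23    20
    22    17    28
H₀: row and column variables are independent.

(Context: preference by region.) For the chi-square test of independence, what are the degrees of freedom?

degrees of freedom = 4

df = (r−1)(c−1) = (3−1)·(3−1) = 4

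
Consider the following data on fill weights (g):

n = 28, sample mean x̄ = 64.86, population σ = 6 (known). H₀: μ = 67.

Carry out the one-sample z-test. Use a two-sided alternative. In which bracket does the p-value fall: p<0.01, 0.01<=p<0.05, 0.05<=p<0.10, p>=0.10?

p-value bracket: 0.05<=p<0.10

SE = σ/√n = 6/√28 = 1.1339
z = (x̄−μ₀)/SE = (64.86−67)/1.1339 = -1.8873
p-value (two-sided) = 0.05912
→ bracket: 0.05<=p<0.10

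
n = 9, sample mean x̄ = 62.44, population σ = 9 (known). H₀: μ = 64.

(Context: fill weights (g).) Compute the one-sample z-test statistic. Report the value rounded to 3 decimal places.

test statistic = -0.520

SE = σ/√n = 9/√9 = 3.0000
z = (x̄−μ₀)/SE = (62.44−64)/3.0000 = -0.5200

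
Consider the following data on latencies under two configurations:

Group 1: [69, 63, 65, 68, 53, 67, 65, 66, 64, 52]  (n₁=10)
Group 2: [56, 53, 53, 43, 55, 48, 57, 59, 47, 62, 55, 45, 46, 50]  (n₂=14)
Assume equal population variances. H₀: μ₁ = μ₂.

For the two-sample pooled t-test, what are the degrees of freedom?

degrees of freedom = 22

df = n₁ + n₂ − 2 = 10 + 14 − 2 = 22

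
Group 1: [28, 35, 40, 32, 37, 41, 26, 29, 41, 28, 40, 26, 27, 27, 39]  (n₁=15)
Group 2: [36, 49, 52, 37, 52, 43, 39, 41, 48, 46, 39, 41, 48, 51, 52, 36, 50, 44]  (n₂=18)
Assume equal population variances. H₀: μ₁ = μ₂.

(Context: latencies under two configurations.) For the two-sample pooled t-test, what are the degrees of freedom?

df = n₁ + n₂ − 2 = 15 + 18 − 2 = 31

degrees of freedom = 31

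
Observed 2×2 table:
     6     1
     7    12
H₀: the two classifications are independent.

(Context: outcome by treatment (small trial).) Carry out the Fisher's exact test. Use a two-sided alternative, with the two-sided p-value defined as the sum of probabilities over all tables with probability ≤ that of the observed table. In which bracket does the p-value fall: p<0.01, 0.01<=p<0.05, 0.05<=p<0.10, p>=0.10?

Margins: r₁=7, r₂=19, c₁=13, c₂=13, n=26
p_obs = C(7,6)·C(19,7)/C(26,13); sum pmf over tables with pmf ≤ p_obs
p-value (two-sided) = 0.07304
→ bracket: 0.05<=p<0.10

p-value bracket: 0.05<=p<0.10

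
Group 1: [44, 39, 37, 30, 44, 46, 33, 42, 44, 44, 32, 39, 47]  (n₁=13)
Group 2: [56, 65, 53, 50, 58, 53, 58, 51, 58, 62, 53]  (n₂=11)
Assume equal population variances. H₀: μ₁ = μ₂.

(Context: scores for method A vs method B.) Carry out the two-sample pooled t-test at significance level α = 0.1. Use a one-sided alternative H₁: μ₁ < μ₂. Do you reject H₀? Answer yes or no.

x̄₁=40.077, s₁=5.604, n₁=13
x̄₂=56.091, s₂=4.657, n₂=11
s_p² = [12·5.604² + 10·4.657²]/22 = 26.9924
SE = √(s_p²·(1/13+1/11)) = 2.1284
t = (40.077−56.091)/2.1284 = -7.5239
df = 22
p-value (one-sided, H₁ less) = 0.00000
At α=0.1: p < α → reject H₀

reject H₀: yes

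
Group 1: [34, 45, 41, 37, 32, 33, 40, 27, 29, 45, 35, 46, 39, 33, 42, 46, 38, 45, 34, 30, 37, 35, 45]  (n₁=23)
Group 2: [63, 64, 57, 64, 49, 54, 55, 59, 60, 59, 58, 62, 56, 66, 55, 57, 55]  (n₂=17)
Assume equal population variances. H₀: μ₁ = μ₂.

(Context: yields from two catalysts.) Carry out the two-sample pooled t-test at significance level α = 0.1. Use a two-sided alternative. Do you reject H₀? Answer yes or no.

reject H₀: yes

x̄₁=37.739, s₁=5.864, n₁=23
x̄₂=58.412, s₂=4.403, n₂=17
s_p² = [22·5.864² + 16·4.403²]/38 = 28.0672
SE = √(s_p²·(1/23+1/17)) = 1.6945
t = (37.739−58.412)/1.6945 = -12.1999
df = 38
p-value (two-sided) = 0.00000
At α=0.1: p < α → reject H₀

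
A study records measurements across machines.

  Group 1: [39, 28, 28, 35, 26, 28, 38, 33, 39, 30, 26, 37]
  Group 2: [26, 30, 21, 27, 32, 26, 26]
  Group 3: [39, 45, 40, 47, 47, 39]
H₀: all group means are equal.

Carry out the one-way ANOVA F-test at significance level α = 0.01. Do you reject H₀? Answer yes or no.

Group means [32.25, 26.86, 42.83], grand mean 33.280
SSB = Σnᵢ(x̄ᵢ−x̄)² = 849.100; SSW = ΣΣ(x−x̄ᵢ)² = 441.940
MSB = 849.100/2 = 424.5498; MSW = 441.940/22 = 20.0882
F = MSB/MSW = 21.1343
df = (2, 22)
p-value (upper-tail) = 0.00001
At α=0.01: p < α → reject H₀

reject H₀: yes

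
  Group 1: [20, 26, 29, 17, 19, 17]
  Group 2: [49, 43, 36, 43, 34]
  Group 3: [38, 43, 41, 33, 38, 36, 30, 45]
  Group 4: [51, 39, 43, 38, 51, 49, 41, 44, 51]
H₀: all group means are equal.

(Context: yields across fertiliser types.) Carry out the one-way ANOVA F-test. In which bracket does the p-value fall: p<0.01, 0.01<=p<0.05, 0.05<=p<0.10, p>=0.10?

p-value bracket: p<0.01

Group means [21.33, 41.00, 38.00, 45.22], grand mean 37.286
SSB = Σnᵢ(x̄ᵢ−x̄)² = 2166.825; SSW = ΣΣ(x−x̄ᵢ)² = 676.889
MSB = 2166.825/3 = 722.2751; MSW = 676.889/24 = 28.2037
F = MSB/MSW = 25.6092
df = (3, 24)
p-value (upper-tail) = 0.00000
→ bracket: p<0.01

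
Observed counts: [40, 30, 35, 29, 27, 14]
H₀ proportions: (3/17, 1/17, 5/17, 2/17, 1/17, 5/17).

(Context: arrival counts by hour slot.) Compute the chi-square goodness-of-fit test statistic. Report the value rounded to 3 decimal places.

test statistic = 103.512

n = 175; E_i = n·p_i = [30.88, 10.29, 51.47, 20.59, 10.29, 51.47]
χ² = (40−30.88)²/30.88 + (30−10.29)²/10.29 + (35−51.47)²/51.47 + (29−20.59)²/20.59 + (27−10.29)²/10.29 + (14−51.47)²/51.47 = 103.5118
df = 5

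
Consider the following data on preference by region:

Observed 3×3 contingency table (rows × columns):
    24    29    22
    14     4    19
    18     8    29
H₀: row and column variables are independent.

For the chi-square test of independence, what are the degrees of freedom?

degrees of freedom = 4

df = (r−1)(c−1) = (3−1)·(3−1) = 4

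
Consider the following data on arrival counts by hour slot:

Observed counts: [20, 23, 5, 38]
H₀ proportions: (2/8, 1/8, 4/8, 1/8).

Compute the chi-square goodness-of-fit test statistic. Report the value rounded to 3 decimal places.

n = 86; E_i = n·p_i = [21.50, 10.75, 43.00, 10.75]
χ² = (20−21.50)²/21.50 + (23−10.75)²/10.75 + (5−43.00)²/43.00 + (38−10.75)²/10.75 = 116.7209
df = 3

test statistic = 116.721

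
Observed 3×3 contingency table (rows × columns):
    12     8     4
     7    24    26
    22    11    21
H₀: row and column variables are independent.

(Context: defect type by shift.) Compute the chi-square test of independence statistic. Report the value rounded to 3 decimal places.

Row totals [24, 57, 54], col totals [41, 43, 51], n=135
χ² = (12−7.29)²/7.29 + (8−7.64)²/7.64 + (4−9.07)²/9.07 + (7−17.31)²/17.31 + (24−18.16)²/18.16 + (26−21.53)²/21.53 + (22−16.40)²/16.40 + (11−17.20)²/17.20 + (21−20.40)²/20.40 = 19.0072
df = 4

test statistic = 19.007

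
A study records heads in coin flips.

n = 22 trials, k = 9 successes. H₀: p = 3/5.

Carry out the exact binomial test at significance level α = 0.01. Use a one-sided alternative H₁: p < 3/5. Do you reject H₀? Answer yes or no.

Exact binomial: n=22, k=9, p₀=3/5=0.6000
P(X≤9) from Σ C(n,i)·p₀^i·(1−p₀)^(n−i)
p-value (one-sided, H₁ less) = 0.05511
At α=0.01: p ≥ α → fail to reject H₀

reject H₀: no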